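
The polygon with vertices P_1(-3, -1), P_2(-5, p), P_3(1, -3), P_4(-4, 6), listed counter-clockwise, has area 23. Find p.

Write out the shoelace sum; only the two edges meeting at P_2 involve p:
2·Area = [((-3)·p − (-5)·(-1)) + ((-5)·(-3) − 1·p)] + 16
       = -4·p + 26 = 46
⇒ p = -5.

-5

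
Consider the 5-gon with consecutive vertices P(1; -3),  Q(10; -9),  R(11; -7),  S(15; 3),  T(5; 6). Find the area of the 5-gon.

Apply the surveyor's formula: 2A = Σ (x_i·y_{i+1} − x_{i+1}·y_i), indices taken mod 5.
P→Q: (1)(-9) − (10)(-3) = 21
Q→R: (10)(-7) − (11)(-9) = 29
R→S: (11)(3) − (15)(-7) = 138
S→T: (15)(6) − (5)(3) = 75
T→P: (5)(-3) − (1)(6) = -21
Σ = 242
Area = |Σ|/2 = 121.

121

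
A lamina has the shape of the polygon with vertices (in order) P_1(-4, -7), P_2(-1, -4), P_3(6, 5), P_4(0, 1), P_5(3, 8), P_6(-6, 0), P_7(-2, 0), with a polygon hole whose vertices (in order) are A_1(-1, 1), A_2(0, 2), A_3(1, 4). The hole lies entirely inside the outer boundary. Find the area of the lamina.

46

Outer boundary:
Apply the shoelace (surveyor's) formula: 2A = Σ (x_i·y_{i+1} − x_{i+1}·y_i), indices taken mod 7.
Cross-terms: 9, 19, 6, -3, 48, 0, 14  ⇒  Σ = 93
Area = |Σ|/2 = 46.5.
Hole:
Apply the surveyor's formula: 2A = Σ (x_i·y_{i+1} − x_{i+1}·y_i), indices taken mod 3.
Σ = (-2) + (-2) + (5) = 1
Area = |Σ|/2 = 0.5.
Net area = 46.5 − 0.5 = 46.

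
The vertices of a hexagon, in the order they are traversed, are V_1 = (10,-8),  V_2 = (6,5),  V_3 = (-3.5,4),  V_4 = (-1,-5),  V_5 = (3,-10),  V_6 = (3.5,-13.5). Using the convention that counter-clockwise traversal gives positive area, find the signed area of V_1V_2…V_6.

Apply the shoelace formula: 2A = Σ (x_i·y_{i+1} − x_{i+1}·y_i), indices taken mod 6.
Σ = (98) + (41.5) + (21.5) + (25) + (-5.5) + (107) = 287.5
Signed area = Σ/2 = 143.75 (positive ⇒ counter-clockwise traversal).

143.75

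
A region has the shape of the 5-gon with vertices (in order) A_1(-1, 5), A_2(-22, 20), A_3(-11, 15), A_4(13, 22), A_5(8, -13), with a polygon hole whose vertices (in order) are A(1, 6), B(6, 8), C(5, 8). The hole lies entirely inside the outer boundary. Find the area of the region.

386.5

Outer boundary:
Apply the shoelace formula: 2A = Σ (x_i·y_{i+1} − x_{i+1}·y_i), indices taken mod 5.
Σ = (90) + (-110) + (-437) + (-345) + (27) = -775
Area = |Σ|/2 = 387.5.
Hole:
Cross-terms: -28, 8, 22  ⇒  Σ = 2
Area = |Σ|/2 = 1.
Net area = 387.5 − 1 = 386.5.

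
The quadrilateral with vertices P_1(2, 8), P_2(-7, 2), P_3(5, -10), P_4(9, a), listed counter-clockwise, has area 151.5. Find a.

7

Write out the shoelace sum; only the two edges meeting at P_4 involve a:
2·Area = [(5·a − 9·(-10)) + (9·8 − 2·a)] + 120
       = 3·a + 282 = 303
⇒ a = 7.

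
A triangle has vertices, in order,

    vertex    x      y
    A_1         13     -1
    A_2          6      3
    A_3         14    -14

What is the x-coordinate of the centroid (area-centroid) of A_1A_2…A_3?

11

Apply Gauss's area formula. First the cross-terms c_i = x_i·y_{i+1} − x_{i+1}·y_i:
  45, -126, 168  ⇒  2A = 87, A = 43.5.
Then Σ (x_i + x_{i+1})·c_i = 2871, so x̄ = 2871 / (6·43.5) = 11.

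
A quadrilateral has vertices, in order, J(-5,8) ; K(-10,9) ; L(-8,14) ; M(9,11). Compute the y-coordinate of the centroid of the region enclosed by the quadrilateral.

Apply Gauss's area formula. First the cross-terms c_i = x_i·y_{i+1} − x_{i+1}·y_i:
  35, -68, -214, 127  ⇒  2A = -120, A = -60.
Then Σ (y_i + y_{i+1})·c_i = -3906, so ȳ = -3906 / (6·(-60)) = 10.85.

10.85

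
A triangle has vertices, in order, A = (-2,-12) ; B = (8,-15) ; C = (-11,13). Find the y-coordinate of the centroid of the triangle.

-14/3

Apply Gauss's area formula. First the cross-terms c_i = x_i·y_{i+1} − x_{i+1}·y_i:
  126, -61, 158  ⇒  2A = 223, A = 111.5.
Then Σ (y_i + y_{i+1})·c_i = -3122, so ȳ = -3122 / (6·111.5) = -14/3.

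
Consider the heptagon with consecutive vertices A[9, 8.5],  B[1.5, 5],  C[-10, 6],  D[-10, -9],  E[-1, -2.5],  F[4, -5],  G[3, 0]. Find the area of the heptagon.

Σ = (32.25) + (59) + (150) + (16) + (15) + (15) + (25.5) = 312.75
Area = |Σ|/2 = 156.375.

156.375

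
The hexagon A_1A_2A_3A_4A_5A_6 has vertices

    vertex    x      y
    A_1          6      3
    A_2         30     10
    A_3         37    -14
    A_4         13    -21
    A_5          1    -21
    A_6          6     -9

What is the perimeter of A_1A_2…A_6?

112

|A_1A_2| = √((24)² + (7)²) = √625 = 25
|A_2A_3| = √((7)² + (-24)²) = √625 = 25
|A_3A_4| = √((-24)² + (-7)²) = √625 = 25
|A_4A_5| = √((-12)² + (0)²) = √144 = 12
|A_5A_6| = √((5)² + (12)²) = √169 = 13
|A_6A_1| = √((0)² + (12)²) = √144 = 12
Perimeter = 25 + 25 + 25 + 12 + 13 + 12 = 112.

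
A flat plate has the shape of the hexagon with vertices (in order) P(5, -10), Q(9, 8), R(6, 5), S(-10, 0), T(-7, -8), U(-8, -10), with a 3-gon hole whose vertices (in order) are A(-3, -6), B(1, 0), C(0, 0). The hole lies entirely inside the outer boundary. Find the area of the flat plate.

Outer boundary:
Σ = (130) + (-3) + (50) + (80) + (6) + (130) = 393
Area = |Σ|/2 = 196.5.
Hole:
A→B: (-3)(0) − (1)(-6) = 6
B→C: (1)(0) − (0)(0) = 0
C→A: (0)(-6) − (-3)(0) = 0
Σ = 6
Area = |Σ|/2 = 3.
Net area = 196.5 − 3 = 193.5.

193.5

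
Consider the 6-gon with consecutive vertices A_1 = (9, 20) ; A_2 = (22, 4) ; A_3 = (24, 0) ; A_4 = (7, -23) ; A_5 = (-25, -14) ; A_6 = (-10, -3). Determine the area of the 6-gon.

Σ = (-404) + (-96) + (-552) + (-673) + (-65) + (-173) = -1963
Area = |Σ|/2 = 981.5.

981.5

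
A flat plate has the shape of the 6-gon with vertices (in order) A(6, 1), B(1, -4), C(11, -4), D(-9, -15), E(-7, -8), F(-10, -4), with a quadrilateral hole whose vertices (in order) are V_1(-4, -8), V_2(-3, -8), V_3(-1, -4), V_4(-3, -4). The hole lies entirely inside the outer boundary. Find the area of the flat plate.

Outer boundary:
Apply the shoelace formula: 2A = Σ (x_i·y_{i+1} − x_{i+1}·y_i), indices taken mod 6.
Σ = (-25) + (40) + (-201) + (-33) + (-52) + (14) = -257
Area = |Σ|/2 = 128.5.
Hole:
Cross-terms: 8, 4, -8, 8  ⇒  Σ = 12
Area = |Σ|/2 = 6.
Net area = 128.5 − 6 = 122.5.

122.5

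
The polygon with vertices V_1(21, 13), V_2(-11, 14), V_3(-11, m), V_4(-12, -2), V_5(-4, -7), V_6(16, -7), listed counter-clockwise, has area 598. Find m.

Write out the shoelace sum; only the two edges meeting at V_3 involve m:
2·Area = [((-11)·m − (-11)·14) + ((-11)·(-2) − (-12)·m)] + 1008
       = 1·m + 1184 = 1196
⇒ m = 12.

12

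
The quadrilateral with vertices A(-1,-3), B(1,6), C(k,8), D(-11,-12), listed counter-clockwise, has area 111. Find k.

The doubled signed area Σ (x_i y_{i+1} − x_{i+1} y_i) is linear in k.
With k=0 it equals 114; the coefficient of k is -18 (from the two edges through C).
So -18·k + 114 = 2·111 = 222 ⇒ k = -6.

-6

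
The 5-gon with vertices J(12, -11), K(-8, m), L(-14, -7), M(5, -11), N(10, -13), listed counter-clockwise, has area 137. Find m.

The doubled signed area Σ (x_i y_{i+1} − x_{i+1} y_i) is linear in m.
With m=0 it equals 248; the coefficient of m is 26 (from the two edges through K).
So 26·m + 248 = 2·137 = 274 ⇒ m = 1.

1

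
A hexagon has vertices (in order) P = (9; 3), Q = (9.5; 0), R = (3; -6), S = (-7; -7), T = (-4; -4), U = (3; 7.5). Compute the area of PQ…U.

112.5

Apply the shoelace (surveyor's) formula: 2A = Σ (x_i·y_{i+1} − x_{i+1}·y_i), indices taken mod 6.
Σ = (-28.5) + (-57) + (-63) + (0) + (-18) + (-58.5) = -225
Area = |Σ|/2 = 112.5.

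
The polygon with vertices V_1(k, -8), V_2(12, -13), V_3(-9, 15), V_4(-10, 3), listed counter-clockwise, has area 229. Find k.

The doubled signed area Σ (x_i y_{i+1} − x_{i+1} y_i) is linear in k.
With k=0 it equals 362; the coefficient of k is -16 (from the two edges through V_1).
So -16·k + 362 = 2·229 = 458 ⇒ k = -6.

-6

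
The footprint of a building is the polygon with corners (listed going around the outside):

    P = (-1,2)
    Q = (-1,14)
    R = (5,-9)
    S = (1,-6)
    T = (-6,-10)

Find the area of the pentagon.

Apply the surveyor's formula: 2A = Σ (x_i·y_{i+1} − x_{i+1}·y_i), indices taken mod 5.
Σ = (-12) + (-61) + (-21) + (-46) + (-22) = -162
Area = |Σ|/2 = 81.

81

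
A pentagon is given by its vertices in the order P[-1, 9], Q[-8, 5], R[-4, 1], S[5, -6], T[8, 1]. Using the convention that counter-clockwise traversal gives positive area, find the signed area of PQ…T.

Apply the shoelace (surveyor's) formula: 2A = Σ (x_i·y_{i+1} − x_{i+1}·y_i), indices taken mod 5.
P→Q: (-1)(5) − (-8)(9) = 67
Q→R: (-8)(1) − (-4)(5) = 12
R→S: (-4)(-6) − (5)(1) = 19
S→T: (5)(1) − (8)(-6) = 53
T→P: (8)(9) − (-1)(1) = 73
Σ = 224
Signed area = Σ/2 = 112 (positive ⇒ counter-clockwise traversal).

112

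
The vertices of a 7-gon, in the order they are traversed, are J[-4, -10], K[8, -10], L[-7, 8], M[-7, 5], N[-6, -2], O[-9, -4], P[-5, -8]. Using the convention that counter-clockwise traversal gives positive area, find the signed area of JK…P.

Apply the surveyor's formula: 2A = Σ (x_i·y_{i+1} − x_{i+1}·y_i), indices taken mod 7.
Σ = (120) + (-6) + (21) + (44) + (6) + (52) + (18) = 255
Signed area = Σ/2 = 127.5 (positive ⇒ counter-clockwise traversal).

127.5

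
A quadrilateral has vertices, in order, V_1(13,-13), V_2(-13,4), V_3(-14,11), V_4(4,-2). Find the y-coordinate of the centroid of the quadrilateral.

Apply the shoelace (surveyor's) formula. First the cross-terms c_i = x_i·y_{i+1} − x_{i+1}·y_i:
  -117, -87, -16, -26  ⇒  2A = -246, A = -123.
Then Σ (y_i + y_{i+1})·c_i = -6, so ȳ = -6 / (6·(-123)) = 1/123.

1/123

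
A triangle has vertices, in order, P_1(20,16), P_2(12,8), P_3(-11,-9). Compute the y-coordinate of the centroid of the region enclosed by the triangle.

Apply the shoelace formula. First the cross-terms c_i = x_i·y_{i+1} − x_{i+1}·y_i:
  -32, -20, 4  ⇒  2A = -48, A = -24.
Then Σ (y_i + y_{i+1})·c_i = -720, so ȳ = -720 / (6·(-24)) = 5.

5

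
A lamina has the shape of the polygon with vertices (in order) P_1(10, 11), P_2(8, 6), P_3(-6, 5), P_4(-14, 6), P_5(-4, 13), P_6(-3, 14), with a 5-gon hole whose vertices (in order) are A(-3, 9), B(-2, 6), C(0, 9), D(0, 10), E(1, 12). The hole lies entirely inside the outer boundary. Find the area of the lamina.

Outer boundary:
Cross-terms: -28, 76, 34, -158, -17, -173  ⇒  Σ = -266
Area = |Σ|/2 = 133.
Hole:
Apply Gauss's area formula: 2A = Σ (x_i·y_{i+1} − x_{i+1}·y_i), indices taken mod 5.
Σ = (0) + (-18) + (0) + (-10) + (45) = 17
Area = |Σ|/2 = 8.5.
Net area = 133 − 8.5 = 124.5.

124.5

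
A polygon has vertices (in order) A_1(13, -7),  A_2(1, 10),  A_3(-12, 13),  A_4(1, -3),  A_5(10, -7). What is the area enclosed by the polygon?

168.5

Cross-terms: 137, 133, 23, 23, 21  ⇒  Σ = 337
Area = |Σ|/2 = 168.5.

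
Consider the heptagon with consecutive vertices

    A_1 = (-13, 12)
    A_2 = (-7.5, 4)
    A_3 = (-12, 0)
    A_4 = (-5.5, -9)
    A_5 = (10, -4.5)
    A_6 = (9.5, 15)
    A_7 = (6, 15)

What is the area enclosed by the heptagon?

410.5

Σ = (38) + (48) + (108) + (114.75) + (192.75) + (52.5) + (267) = 821
Area = |Σ|/2 = 410.5.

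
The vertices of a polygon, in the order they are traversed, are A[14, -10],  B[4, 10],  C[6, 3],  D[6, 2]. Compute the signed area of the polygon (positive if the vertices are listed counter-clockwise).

A→B: (14)(10) − (4)(-10) = 180
B→C: (4)(3) − (6)(10) = -48
C→D: (6)(2) − (6)(3) = -6
D→A: (6)(-10) − (14)(2) = -88
Σ = 38
Signed area = Σ/2 = 19 (positive ⇒ counter-clockwise traversal).

19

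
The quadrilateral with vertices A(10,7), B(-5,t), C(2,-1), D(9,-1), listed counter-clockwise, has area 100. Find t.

10

The doubled signed area Σ (x_i y_{i+1} − x_{i+1} y_i) is linear in t.
With t=0 it equals 120; the coefficient of t is 8 (from the two edges through B).
So 8·t + 120 = 2·100 = 200 ⇒ t = 10.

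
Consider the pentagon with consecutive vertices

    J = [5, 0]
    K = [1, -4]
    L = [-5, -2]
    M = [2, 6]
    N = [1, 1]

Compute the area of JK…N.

38.5

Apply the shoelace (surveyor's) formula: 2A = Σ (x_i·y_{i+1} − x_{i+1}·y_i), indices taken mod 5.
Cross-terms: -20, -22, -26, -4, -5  ⇒  Σ = -77
Area = |Σ|/2 = 38.5.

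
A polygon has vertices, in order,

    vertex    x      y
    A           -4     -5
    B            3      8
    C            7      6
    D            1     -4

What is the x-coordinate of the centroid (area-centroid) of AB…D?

26/15

Apply Gauss's area formula. First the cross-terms c_i = x_i·y_{i+1} − x_{i+1}·y_i:
  -17, -38, -34, -21  ⇒  2A = -110, A = -55.
Then Σ (x_i + x_{i+1})·c_i = -572, so x̄ = -572 / (6·(-55)) = 26/15.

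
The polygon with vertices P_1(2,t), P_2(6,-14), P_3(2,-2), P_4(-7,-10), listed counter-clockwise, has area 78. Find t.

The doubled signed area Σ (x_i y_{i+1} − x_{i+1} y_i) is linear in t.
With t=0 it equals -26; the coefficient of t is -13 (from the two edges through P_1).
So -13·t + -26 = 2·78 = 156 ⇒ t = -14.

-14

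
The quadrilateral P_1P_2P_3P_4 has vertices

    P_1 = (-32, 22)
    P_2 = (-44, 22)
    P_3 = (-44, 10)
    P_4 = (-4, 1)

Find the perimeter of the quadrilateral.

100

|P_1P_2| = √((-12)² + (0)²) = √144 = 12
|P_2P_3| = √((0)² + (-12)²) = √144 = 12
|P_3P_4| = √((40)² + (-9)²) = √1681 = 41
|P_4P_1| = √((-28)² + (21)²) = √1225 = 35
Perimeter = 12 + 12 + 41 + 35 = 100.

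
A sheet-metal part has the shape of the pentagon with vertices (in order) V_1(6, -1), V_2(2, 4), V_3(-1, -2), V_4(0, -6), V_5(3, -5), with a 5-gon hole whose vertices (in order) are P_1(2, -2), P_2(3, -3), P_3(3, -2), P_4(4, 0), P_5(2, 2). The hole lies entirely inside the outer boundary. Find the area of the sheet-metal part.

33

Outer boundary:
Apply Gauss's area formula: 2A = Σ (x_i·y_{i+1} − x_{i+1}·y_i), indices taken mod 5.
V_1→V_2: (6)(4) − (2)(-1) = 26
V_2→V_3: (2)(-2) − (-1)(4) = 0
V_3→V_4: (-1)(-6) − (0)(-2) = 6
V_4→V_5: (0)(-5) − (3)(-6) = 18
V_5→V_1: (3)(-1) − (6)(-5) = 27
Σ = 77
Area = |Σ|/2 = 38.5.
Hole:
Apply the surveyor's formula: 2A = Σ (x_i·y_{i+1} − x_{i+1}·y_i), indices taken mod 5.
Σ = (0) + (3) + (8) + (8) + (-8) = 11
Area = |Σ|/2 = 5.5.
Net area = 38.5 − 5.5 = 33.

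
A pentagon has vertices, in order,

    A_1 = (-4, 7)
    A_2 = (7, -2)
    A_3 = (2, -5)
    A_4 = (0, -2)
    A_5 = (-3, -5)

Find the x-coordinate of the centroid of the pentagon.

35/123

Apply Gauss's area formula. First the cross-terms c_i = x_i·y_{i+1} − x_{i+1}·y_i:
  -41, -31, -4, -6, -41  ⇒  2A = -123, A = -61.5.
Then Σ (x_i + x_{i+1})·c_i = -105, so x̄ = -105 / (6·(-61.5)) = 35/123.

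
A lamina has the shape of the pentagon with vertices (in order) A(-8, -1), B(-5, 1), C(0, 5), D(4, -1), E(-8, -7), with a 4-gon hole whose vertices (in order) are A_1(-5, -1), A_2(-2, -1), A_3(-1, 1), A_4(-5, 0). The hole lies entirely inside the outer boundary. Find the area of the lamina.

66

Outer boundary:
Apply Gauss's area formula: 2A = Σ (x_i·y_{i+1} − x_{i+1}·y_i), indices taken mod 5.
Σ = (-13) + (-25) + (-20) + (-36) + (-48) = -142
Area = |Σ|/2 = 71.
Hole:
Σ = (3) + (-3) + (5) + (5) = 10
Area = |Σ|/2 = 5.
Net area = 71 − 5 = 66.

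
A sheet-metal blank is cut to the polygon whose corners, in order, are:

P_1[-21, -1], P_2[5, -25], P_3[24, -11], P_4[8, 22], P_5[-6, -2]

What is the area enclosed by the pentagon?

P_1→P_2: (-21)(-25) − (5)(-1) = 530
P_2→P_3: (5)(-11) − (24)(-25) = 545
P_3→P_4: (24)(22) − (8)(-11) = 616
P_4→P_5: (8)(-2) − (-6)(22) = 116
P_5→P_1: (-6)(-1) − (-21)(-2) = -36
Σ = 1771
Area = |Σ|/2 = 885.5.

885.5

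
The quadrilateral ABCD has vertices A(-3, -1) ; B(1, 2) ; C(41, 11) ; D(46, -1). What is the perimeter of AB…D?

108

|AB| = √((4)² + (3)²) = √25 = 5
|BC| = √((40)² + (9)²) = √1681 = 41
|CD| = √((5)² + (-12)²) = √169 = 13
|DA| = √((-49)² + (0)²) = √2401 = 49
Perimeter = 5 + 41 + 13 + 49 = 108.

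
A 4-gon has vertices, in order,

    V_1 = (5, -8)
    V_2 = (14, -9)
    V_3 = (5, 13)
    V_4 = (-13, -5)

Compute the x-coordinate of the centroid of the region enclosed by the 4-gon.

2

Apply the shoelace formula. First the cross-terms c_i = x_i·y_{i+1} − x_{i+1}·y_i:
  67, 227, 144, 129  ⇒  2A = 567, A = 283.5.
Then Σ (x_i + x_{i+1})·c_i = 3402, so x̄ = 3402 / (6·283.5) = 2.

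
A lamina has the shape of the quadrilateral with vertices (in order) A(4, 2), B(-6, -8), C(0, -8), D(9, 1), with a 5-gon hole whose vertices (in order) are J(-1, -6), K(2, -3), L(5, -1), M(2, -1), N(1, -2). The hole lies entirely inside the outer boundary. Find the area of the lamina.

Outer boundary:
Σ = (-20) + (48) + (72) + (14) = 114
Area = |Σ|/2 = 57.
Hole:
Apply Gauss's area formula: 2A = Σ (x_i·y_{i+1} − x_{i+1}·y_i), indices taken mod 5.
J→K: (-1)(-3) − (2)(-6) = 15
K→L: (2)(-1) − (5)(-3) = 13
L→M: (5)(-1) − (2)(-1) = -3
M→N: (2)(-2) − (1)(-1) = -3
N→J: (1)(-6) − (-1)(-2) = -8
Σ = 14
Area = |Σ|/2 = 7.
Net area = 57 − 7 = 50.

50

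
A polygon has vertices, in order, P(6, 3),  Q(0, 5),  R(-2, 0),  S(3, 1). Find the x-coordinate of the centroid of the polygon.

185/123

Apply Gauss's area formula. First the cross-terms c_i = x_i·y_{i+1} − x_{i+1}·y_i:
  30, 10, -2, 3  ⇒  2A = 41, A = 20.5.
Then Σ (x_i + x_{i+1})·c_i = 185, so x̄ = 185 / (6·20.5) = 185/123.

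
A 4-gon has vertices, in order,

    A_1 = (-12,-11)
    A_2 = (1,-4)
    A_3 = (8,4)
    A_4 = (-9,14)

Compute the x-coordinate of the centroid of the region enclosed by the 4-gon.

-608/153

Apply Gauss's area formula. First the cross-terms c_i = x_i·y_{i+1} − x_{i+1}·y_i:
  59, 36, 148, 267  ⇒  2A = 510, A = 255.
Then Σ (x_i + x_{i+1})·c_i = -6080, so x̄ = -6080 / (6·255) = -608/153.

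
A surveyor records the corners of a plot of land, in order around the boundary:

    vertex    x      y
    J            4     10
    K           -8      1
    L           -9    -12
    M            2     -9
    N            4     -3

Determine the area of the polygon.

J→K: (4)(1) − (-8)(10) = 84
K→L: (-8)(-12) − (-9)(1) = 105
L→M: (-9)(-9) − (2)(-12) = 105
M→N: (2)(-3) − (4)(-9) = 30
N→J: (4)(10) − (4)(-3) = 52
Σ = 376
Area = |Σ|/2 = 188.

188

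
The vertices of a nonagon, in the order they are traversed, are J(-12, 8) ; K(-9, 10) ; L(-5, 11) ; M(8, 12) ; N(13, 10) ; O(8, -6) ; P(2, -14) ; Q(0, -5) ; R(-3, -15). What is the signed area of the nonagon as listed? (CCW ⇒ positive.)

Apply the shoelace formula: 2A = Σ (x_i·y_{i+1} − x_{i+1}·y_i), indices taken mod 9.
Σ = (-48) + (-49) + (-148) + (-76) + (-158) + (-100) + (-10) + (-15) + (-204) = -808
Signed area = Σ/2 = -404 (negative ⇒ clockwise traversal).

-404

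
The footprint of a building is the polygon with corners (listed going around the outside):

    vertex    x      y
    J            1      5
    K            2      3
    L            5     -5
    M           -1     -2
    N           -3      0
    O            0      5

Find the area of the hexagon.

36.5

Apply the shoelace (surveyor's) formula: 2A = Σ (x_i·y_{i+1} − x_{i+1}·y_i), indices taken mod 6.
J→K: (1)(3) − (2)(5) = -7
K→L: (2)(-5) − (5)(3) = -25
L→M: (5)(-2) − (-1)(-5) = -15
M→N: (-1)(0) − (-3)(-2) = -6
N→O: (-3)(5) − (0)(0) = -15
O→J: (0)(5) − (1)(5) = -5
Σ = -73
Area = |Σ|/2 = 36.5.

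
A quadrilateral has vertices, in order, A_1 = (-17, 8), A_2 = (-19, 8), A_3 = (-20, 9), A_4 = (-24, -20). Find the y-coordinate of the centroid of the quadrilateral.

Apply the shoelace (surveyor's) formula. First the cross-terms c_i = x_i·y_{i+1} − x_{i+1}·y_i:
  16, -11, 616, -532  ⇒  2A = 89, A = 44.5.
Then Σ (y_i + y_{i+1})·c_i = -323, so ȳ = -323 / (6·44.5) = -323/267.

-323/267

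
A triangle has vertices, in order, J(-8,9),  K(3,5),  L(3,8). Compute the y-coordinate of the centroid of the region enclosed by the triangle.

Apply the surveyor's formula. First the cross-terms c_i = x_i·y_{i+1} − x_{i+1}·y_i:
  -67, 9, 91  ⇒  2A = 33, A = 16.5.
Then Σ (y_i + y_{i+1})·c_i = 726, so ȳ = 726 / (6·16.5) = 22/3.

22/3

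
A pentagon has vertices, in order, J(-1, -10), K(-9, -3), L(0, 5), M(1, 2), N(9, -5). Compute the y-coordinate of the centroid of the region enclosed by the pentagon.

-500/153

Apply the shoelace (surveyor's) formula. First the cross-terms c_i = x_i·y_{i+1} − x_{i+1}·y_i:
  -87, -45, -5, -23, -95  ⇒  2A = -255, A = -127.5.
Then Σ (y_i + y_{i+1})·c_i = 2500, so ȳ = 2500 / (6·(-127.5)) = -500/153.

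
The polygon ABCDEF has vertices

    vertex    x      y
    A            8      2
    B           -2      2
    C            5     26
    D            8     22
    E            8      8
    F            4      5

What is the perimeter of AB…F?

|AB| = √((-10)² + (0)²) = √100 = 10
|BC| = √((7)² + (24)²) = √625 = 25
|CD| = √((3)² + (-4)²) = √25 = 5
|DE| = √((0)² + (-14)²) = √196 = 14
|EF| = √((-4)² + (-3)²) = √25 = 5
|FA| = √((4)² + (-3)²) = √25 = 5
Perimeter = 10 + 25 + 5 + 14 + 5 + 5 = 64.

64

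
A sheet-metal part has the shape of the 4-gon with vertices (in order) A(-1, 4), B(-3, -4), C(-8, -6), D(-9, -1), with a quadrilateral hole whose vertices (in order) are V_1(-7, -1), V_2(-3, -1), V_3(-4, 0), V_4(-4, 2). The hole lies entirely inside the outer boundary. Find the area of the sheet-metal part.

35.5

Outer boundary:
Apply the shoelace (surveyor's) formula: 2A = Σ (x_i·y_{i+1} − x_{i+1}·y_i), indices taken mod 4.
Σ = (16) + (-14) + (-46) + (-37) = -81
Area = |Σ|/2 = 40.5.
Hole:
Apply the shoelace (surveyor's) formula: 2A = Σ (x_i·y_{i+1} − x_{i+1}·y_i), indices taken mod 4.
V_1→V_2: (-7)(-1) − (-3)(-1) = 4
V_2→V_3: (-3)(0) − (-4)(-1) = -4
V_3→V_4: (-4)(2) − (-4)(0) = -8
V_4→V_1: (-4)(-1) − (-7)(2) = 18
Σ = 10
Area = |Σ|/2 = 5.
Net area = 40.5 − 5 = 35.5.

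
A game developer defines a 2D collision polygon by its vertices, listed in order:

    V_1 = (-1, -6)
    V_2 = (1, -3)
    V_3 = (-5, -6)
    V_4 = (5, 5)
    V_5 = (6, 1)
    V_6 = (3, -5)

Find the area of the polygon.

Apply the shoelace formula: 2A = Σ (x_i·y_{i+1} − x_{i+1}·y_i), indices taken mod 6.
V_1→V_2: (-1)(-3) − (1)(-6) = 9
V_2→V_3: (1)(-6) − (-5)(-3) = -21
V_3→V_4: (-5)(5) − (5)(-6) = 5
V_4→V_5: (5)(1) − (6)(5) = -25
V_5→V_6: (6)(-5) − (3)(1) = -33
V_6→V_1: (3)(-6) − (-1)(-5) = -23
Σ = -88
Area = |Σ|/2 = 44.

44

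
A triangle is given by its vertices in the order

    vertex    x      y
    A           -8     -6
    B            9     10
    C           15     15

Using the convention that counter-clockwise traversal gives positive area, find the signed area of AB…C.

-5.5

Apply the surveyor's formula: 2A = Σ (x_i·y_{i+1} − x_{i+1}·y_i), indices taken mod 3.
A→B: (-8)(10) − (9)(-6) = -26
B→C: (9)(15) − (15)(10) = -15
C→A: (15)(-6) − (-8)(15) = 30
Σ = -11
Signed area = Σ/2 = -5.5 (negative ⇒ clockwise traversal).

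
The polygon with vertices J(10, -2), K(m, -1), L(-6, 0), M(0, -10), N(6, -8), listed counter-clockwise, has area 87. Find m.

1

The doubled signed area Σ (x_i y_{i+1} − x_{i+1} y_i) is linear in m.
With m=0 it equals 172; the coefficient of m is 2 (from the two edges through K).
So 2·m + 172 = 2·87 = 174 ⇒ m = 1.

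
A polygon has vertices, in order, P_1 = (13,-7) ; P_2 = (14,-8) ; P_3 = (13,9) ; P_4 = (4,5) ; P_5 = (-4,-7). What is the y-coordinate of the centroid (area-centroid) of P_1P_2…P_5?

-11/13

Apply Gauss's area formula. First the cross-terms c_i = x_i·y_{i+1} − x_{i+1}·y_i:
  -6, 230, 29, -8, 119  ⇒  2A = 364, A = 182.
Then Σ (y_i + y_{i+1})·c_i = -924, so ȳ = -924 / (6·182) = -11/13.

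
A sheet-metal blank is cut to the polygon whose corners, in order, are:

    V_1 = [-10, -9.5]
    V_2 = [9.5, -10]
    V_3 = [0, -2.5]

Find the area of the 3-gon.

70.75

Apply the surveyor's formula: 2A = Σ (x_i·y_{i+1} − x_{i+1}·y_i), indices taken mod 3.
Σ = (190.25) + (-23.75) + (-25) = 141.5
Area = |Σ|/2 = 70.75.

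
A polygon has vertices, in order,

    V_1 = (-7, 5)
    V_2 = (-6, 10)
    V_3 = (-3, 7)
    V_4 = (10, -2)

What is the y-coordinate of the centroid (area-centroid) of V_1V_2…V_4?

Apply the shoelace (surveyor's) formula. First the cross-terms c_i = x_i·y_{i+1} − x_{i+1}·y_i:
  -40, -12, -64, 36  ⇒  2A = -80, A = -40.
Then Σ (y_i + y_{i+1})·c_i = -1016, so ȳ = -1016 / (6·(-40)) = 127/30.

127/30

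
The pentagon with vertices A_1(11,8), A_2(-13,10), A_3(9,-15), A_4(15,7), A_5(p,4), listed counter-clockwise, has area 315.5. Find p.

8

Write out the shoelace sum; only the two edges meeting at A_5 involve p:
2·Area = [(15·4 − p·7) + (p·8 − 11·4)] + 607
       = 1·p + 623 = 631
⇒ p = 8.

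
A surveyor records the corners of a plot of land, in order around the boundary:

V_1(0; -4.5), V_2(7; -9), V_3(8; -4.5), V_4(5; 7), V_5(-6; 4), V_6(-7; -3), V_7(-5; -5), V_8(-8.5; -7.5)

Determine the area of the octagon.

Apply the shoelace formula: 2A = Σ (x_i·y_{i+1} − x_{i+1}·y_i), indices taken mod 8.
Σ = (31.5) + (40.5) + (78.5) + (62) + (46) + (20) + (-5) + (38.25) = 311.75
Area = |Σ|/2 = 155.875.

155.875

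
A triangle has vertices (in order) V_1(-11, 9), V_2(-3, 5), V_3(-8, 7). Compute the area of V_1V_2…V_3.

2

Cross-terms: -28, 19, 5  ⇒  Σ = -4
Area = |Σ|/2 = 2.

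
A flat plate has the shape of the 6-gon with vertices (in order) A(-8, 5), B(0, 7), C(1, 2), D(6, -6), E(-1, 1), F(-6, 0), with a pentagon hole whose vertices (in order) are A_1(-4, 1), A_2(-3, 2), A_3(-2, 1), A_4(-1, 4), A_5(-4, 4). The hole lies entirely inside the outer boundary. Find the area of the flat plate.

Outer boundary:
Σ = (-56) + (-7) + (-18) + (0) + (6) + (-30) = -105
Area = |Σ|/2 = 52.5.
Hole:
Apply Gauss's area formula: 2A = Σ (x_i·y_{i+1} − x_{i+1}·y_i), indices taken mod 5.
A_1→A_2: (-4)(2) − (-3)(1) = -5
A_2→A_3: (-3)(1) − (-2)(2) = 1
A_3→A_4: (-2)(4) − (-1)(1) = -7
A_4→A_5: (-1)(4) − (-4)(4) = 12
A_5→A_1: (-4)(1) − (-4)(4) = 12
Σ = 13
Area = |Σ|/2 = 6.5.
Net area = 52.5 − 6.5 = 46.

46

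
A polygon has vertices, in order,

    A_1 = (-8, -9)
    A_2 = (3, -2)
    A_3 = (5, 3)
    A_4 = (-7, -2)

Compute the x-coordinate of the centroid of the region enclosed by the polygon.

Apply the shoelace (surveyor's) formula. First the cross-terms c_i = x_i·y_{i+1} − x_{i+1}·y_i:
  43, 19, 11, 47  ⇒  2A = 120, A = 60.
Then Σ (x_i + x_{i+1})·c_i = -790, so x̄ = -790 / (6·60) = -79/36.

-79/36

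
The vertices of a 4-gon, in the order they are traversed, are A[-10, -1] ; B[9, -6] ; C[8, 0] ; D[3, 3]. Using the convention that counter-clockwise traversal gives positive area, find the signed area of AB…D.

84

Apply Gauss's area formula: 2A = Σ (x_i·y_{i+1} − x_{i+1}·y_i), indices taken mod 4.
Cross-terms: 69, 48, 24, 27  ⇒  Σ = 168
Signed area = Σ/2 = 84 (positive ⇒ counter-clockwise traversal).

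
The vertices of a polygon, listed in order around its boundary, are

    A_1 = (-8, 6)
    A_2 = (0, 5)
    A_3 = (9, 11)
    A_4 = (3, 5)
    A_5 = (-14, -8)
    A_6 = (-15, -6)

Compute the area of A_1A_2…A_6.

100.5

Apply the shoelace formula: 2A = Σ (x_i·y_{i+1} − x_{i+1}·y_i), indices taken mod 6.
Σ = (-40) + (-45) + (12) + (46) + (-36) + (-138) = -201
Area = |Σ|/2 = 100.5.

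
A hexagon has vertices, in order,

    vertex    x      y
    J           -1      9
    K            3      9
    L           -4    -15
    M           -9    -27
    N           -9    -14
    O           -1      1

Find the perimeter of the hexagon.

80

|JK| = √((4)² + (0)²) = √16 = 4
|KL| = √((-7)² + (-24)²) = √625 = 25
|LM| = √((-5)² + (-12)²) = √169 = 13
|MN| = √((0)² + (13)²) = √169 = 13
|NO| = √((8)² + (15)²) = √289 = 17
|OJ| = √((0)² + (8)²) = √64 = 8
Perimeter = 4 + 25 + 13 + 13 + 17 + 8 = 80.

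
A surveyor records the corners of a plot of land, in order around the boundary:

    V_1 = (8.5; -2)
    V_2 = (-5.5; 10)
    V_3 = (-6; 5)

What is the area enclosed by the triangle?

38

Apply the shoelace (surveyor's) formula: 2A = Σ (x_i·y_{i+1} − x_{i+1}·y_i), indices taken mod 3.
Cross-terms: 74, 32.5, -30.5  ⇒  Σ = 76
Area = |Σ|/2 = 38.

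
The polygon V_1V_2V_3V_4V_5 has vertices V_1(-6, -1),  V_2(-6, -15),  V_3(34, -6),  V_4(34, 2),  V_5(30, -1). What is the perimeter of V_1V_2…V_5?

104

|V_1V_2| = √((0)² + (-14)²) = √196 = 14
|V_2V_3| = √((40)² + (9)²) = √1681 = 41
|V_3V_4| = √((0)² + (8)²) = √64 = 8
|V_4V_5| = √((-4)² + (-3)²) = √25 = 5
|V_5V_1| = √((-36)² + (0)²) = √1296 = 36
Perimeter = 14 + 41 + 8 + 5 + 36 = 104.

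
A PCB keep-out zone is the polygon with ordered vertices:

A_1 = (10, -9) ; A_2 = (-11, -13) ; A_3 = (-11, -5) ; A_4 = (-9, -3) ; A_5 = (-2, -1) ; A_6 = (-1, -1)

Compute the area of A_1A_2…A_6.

Apply the shoelace (surveyor's) formula: 2A = Σ (x_i·y_{i+1} − x_{i+1}·y_i), indices taken mod 6.
A_1→A_2: (10)(-13) − (-11)(-9) = -229
A_2→A_3: (-11)(-5) − (-11)(-13) = -88
A_3→A_4: (-11)(-3) − (-9)(-5) = -12
A_4→A_5: (-9)(-1) − (-2)(-3) = 3
A_5→A_6: (-2)(-1) − (-1)(-1) = 1
A_6→A_1: (-1)(-9) − (10)(-1) = 19
Σ = -306
Area = |Σ|/2 = 153.

153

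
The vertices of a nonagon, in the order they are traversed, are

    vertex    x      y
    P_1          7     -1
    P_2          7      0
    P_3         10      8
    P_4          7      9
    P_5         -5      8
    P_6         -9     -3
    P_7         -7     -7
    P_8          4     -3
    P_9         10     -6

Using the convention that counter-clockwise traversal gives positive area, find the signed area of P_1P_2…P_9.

207

Apply Gauss's area formula: 2A = Σ (x_i·y_{i+1} − x_{i+1}·y_i), indices taken mod 9.
Σ = (7) + (56) + (34) + (101) + (87) + (42) + (49) + (6) + (32) = 414
Signed area = Σ/2 = 207 (positive ⇒ counter-clockwise traversal).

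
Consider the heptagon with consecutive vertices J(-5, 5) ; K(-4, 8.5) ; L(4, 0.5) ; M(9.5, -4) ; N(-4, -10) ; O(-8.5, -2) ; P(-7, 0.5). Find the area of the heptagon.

159

J→K: (-5)(8.5) − (-4)(5) = -22.5
K→L: (-4)(0.5) − (4)(8.5) = -36
L→M: (4)(-4) − (9.5)(0.5) = -20.75
M→N: (9.5)(-10) − (-4)(-4) = -111
N→O: (-4)(-2) − (-8.5)(-10) = -77
O→P: (-8.5)(0.5) − (-7)(-2) = -18.25
P→J: (-7)(5) − (-5)(0.5) = -32.5
Σ = -318
Area = |Σ|/2 = 159.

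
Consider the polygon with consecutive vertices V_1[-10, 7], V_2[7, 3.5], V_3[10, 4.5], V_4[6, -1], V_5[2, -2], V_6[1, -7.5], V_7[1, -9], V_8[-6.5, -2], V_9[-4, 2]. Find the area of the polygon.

Σ = (-84) + (-3.5) + (-37) + (-10) + (-13) + (-1.5) + (-60.5) + (-21) + (-8) = -238.5
Area = |Σ|/2 = 119.25.

119.25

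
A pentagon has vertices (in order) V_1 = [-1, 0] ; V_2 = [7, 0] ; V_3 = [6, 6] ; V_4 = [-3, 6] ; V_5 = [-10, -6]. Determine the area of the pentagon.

84

Apply the shoelace (surveyor's) formula: 2A = Σ (x_i·y_{i+1} − x_{i+1}·y_i), indices taken mod 5.
Cross-terms: 0, 42, 54, 78, -6  ⇒  Σ = 168
Area = |Σ|/2 = 84.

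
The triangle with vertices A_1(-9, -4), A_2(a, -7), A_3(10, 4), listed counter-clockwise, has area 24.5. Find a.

Write out the shoelace sum; only the two edges meeting at A_2 involve a:
2·Area = [((-9)·(-7) − a·(-4)) + (a·4 − 10·(-7))] + -4
       = 8·a + 129 = 49
⇒ a = -10.

-10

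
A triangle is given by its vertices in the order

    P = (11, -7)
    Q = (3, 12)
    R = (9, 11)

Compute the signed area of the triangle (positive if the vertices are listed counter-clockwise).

-53

P→Q: (11)(12) − (3)(-7) = 153
Q→R: (3)(11) − (9)(12) = -75
R→P: (9)(-7) − (11)(11) = -184
Σ = -106
Signed area = Σ/2 = -53 (negative ⇒ clockwise traversal).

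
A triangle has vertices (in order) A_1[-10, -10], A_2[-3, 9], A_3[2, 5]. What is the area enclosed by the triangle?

61.5

Apply Gauss's area formula: 2A = Σ (x_i·y_{i+1} − x_{i+1}·y_i), indices taken mod 3.
Σ = (-120) + (-33) + (30) = -123
Area = |Σ|/2 = 61.5.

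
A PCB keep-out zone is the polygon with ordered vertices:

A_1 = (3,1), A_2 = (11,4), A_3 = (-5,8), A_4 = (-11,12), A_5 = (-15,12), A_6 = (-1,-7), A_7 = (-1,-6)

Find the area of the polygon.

159

A_1→A_2: (3)(4) − (11)(1) = 1
A_2→A_3: (11)(8) − (-5)(4) = 108
A_3→A_4: (-5)(12) − (-11)(8) = 28
A_4→A_5: (-11)(12) − (-15)(12) = 48
A_5→A_6: (-15)(-7) − (-1)(12) = 117
A_6→A_7: (-1)(-6) − (-1)(-7) = -1
A_7→A_1: (-1)(1) − (3)(-6) = 17
Σ = 318
Area = |Σ|/2 = 159.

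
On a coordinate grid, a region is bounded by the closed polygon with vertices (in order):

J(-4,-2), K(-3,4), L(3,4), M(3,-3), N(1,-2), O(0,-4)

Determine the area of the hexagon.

Apply Gauss's area formula: 2A = Σ (x_i·y_{i+1} − x_{i+1}·y_i), indices taken mod 6.
Σ = (-22) + (-24) + (-21) + (-3) + (-4) + (-16) = -90
Area = |Σ|/2 = 45.

45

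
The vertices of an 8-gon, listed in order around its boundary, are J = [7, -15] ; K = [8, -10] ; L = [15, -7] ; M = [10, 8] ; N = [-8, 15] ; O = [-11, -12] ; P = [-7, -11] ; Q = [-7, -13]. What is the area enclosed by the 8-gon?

528

Apply the surveyor's formula: 2A = Σ (x_i·y_{i+1} − x_{i+1}·y_i), indices taken mod 8.
Σ = (50) + (94) + (190) + (214) + (261) + (37) + (14) + (196) = 1056
Area = |Σ|/2 = 528.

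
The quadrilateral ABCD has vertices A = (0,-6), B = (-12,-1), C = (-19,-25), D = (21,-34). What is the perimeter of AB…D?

114

|AB| = √((-12)² + (5)²) = √169 = 13
|BC| = √((-7)² + (-24)²) = √625 = 25
|CD| = √((40)² + (-9)²) = √1681 = 41
|DA| = √((-21)² + (28)²) = √1225 = 35
Perimeter = 13 + 25 + 41 + 35 = 114.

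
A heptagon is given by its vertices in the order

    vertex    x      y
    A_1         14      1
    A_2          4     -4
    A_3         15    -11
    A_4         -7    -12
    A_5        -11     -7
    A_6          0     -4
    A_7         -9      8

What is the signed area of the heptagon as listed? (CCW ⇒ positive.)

-248.5

Apply the shoelace (surveyor's) formula: 2A = Σ (x_i·y_{i+1} − x_{i+1}·y_i), indices taken mod 7.
Σ = (-60) + (16) + (-257) + (-83) + (44) + (-36) + (-121) = -497
Signed area = Σ/2 = -248.5 (negative ⇒ clockwise traversal).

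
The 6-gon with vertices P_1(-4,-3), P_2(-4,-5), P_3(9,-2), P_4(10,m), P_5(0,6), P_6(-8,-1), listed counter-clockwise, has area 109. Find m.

The doubled signed area Σ (x_i y_{i+1} − x_{i+1} y_i) is linear in m.
With m=0 it equals 209; the coefficient of m is 9 (from the two edges through P_4).
So 9·m + 209 = 2·109 = 218 ⇒ m = 1.

1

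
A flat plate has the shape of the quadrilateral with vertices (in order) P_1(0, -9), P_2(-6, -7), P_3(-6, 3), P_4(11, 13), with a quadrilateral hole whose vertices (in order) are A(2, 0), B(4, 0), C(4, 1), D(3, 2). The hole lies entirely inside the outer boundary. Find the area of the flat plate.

Outer boundary:
Cross-terms: -54, -60, -111, -99  ⇒  Σ = -324
Area = |Σ|/2 = 162.
Hole:
Apply Gauss's area formula: 2A = Σ (x_i·y_{i+1} − x_{i+1}·y_i), indices taken mod 4.
Cross-terms: 0, 4, 5, -4  ⇒  Σ = 5
Area = |Σ|/2 = 2.5.
Net area = 162 − 2.5 = 159.5.

159.5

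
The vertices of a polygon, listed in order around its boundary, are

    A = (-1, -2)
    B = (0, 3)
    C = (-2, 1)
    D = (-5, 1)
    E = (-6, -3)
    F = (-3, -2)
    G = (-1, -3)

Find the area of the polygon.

18

Apply the surveyor's formula: 2A = Σ (x_i·y_{i+1} − x_{i+1}·y_i), indices taken mod 7.
Cross-terms: -3, 6, 3, 21, 3, 7, -1  ⇒  Σ = 36
Area = |Σ|/2 = 18.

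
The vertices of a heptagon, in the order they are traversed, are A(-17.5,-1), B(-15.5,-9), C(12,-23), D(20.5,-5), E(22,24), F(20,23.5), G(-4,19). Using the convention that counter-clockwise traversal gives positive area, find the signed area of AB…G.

1233.75

Apply Gauss's area formula: 2A = Σ (x_i·y_{i+1} − x_{i+1}·y_i), indices taken mod 7.
Σ = (142) + (464.5) + (411.5) + (602) + (37) + (474) + (336.5) = 2467.5
Signed area = Σ/2 = 1233.75 (positive ⇒ counter-clockwise traversal).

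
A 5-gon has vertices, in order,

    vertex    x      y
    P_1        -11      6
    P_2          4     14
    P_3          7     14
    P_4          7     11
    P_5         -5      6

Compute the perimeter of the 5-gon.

42

|P_1P_2| = √((15)² + (8)²) = √289 = 17
|P_2P_3| = √((3)² + (0)²) = √9 = 3
|P_3P_4| = √((0)² + (-3)²) = √9 = 3
|P_4P_5| = √((-12)² + (-5)²) = √169 = 13
|P_5P_1| = √((-6)² + (0)²) = √36 = 6
Perimeter = 17 + 3 + 3 + 13 + 6 = 42.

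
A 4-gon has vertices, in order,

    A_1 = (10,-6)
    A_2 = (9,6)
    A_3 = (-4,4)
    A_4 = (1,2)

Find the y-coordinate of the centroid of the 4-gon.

Apply the shoelace formula. First the cross-terms c_i = x_i·y_{i+1} − x_{i+1}·y_i:
  114, 60, -12, -26  ⇒  2A = 136, A = 68.
Then Σ (y_i + y_{i+1})·c_i = 632, so ȳ = 632 / (6·68) = 79/51.

79/51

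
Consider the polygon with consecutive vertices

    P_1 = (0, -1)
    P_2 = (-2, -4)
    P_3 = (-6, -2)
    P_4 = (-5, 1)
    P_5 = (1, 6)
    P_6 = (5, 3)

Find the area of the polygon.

Apply the shoelace formula: 2A = Σ (x_i·y_{i+1} − x_{i+1}·y_i), indices taken mod 6.
P_1→P_2: (0)(-4) − (-2)(-1) = -2
P_2→P_3: (-2)(-2) − (-6)(-4) = -20
P_3→P_4: (-6)(1) − (-5)(-2) = -16
P_4→P_5: (-5)(6) − (1)(1) = -31
P_5→P_6: (1)(3) − (5)(6) = -27
P_6→P_1: (5)(-1) − (0)(3) = -5
Σ = -101
Area = |Σ|/2 = 50.5.

50.5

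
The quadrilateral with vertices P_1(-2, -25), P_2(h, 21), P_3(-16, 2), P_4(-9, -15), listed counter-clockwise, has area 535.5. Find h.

The doubled signed area Σ (x_i y_{i+1} − x_{i+1} y_i) is linear in h.
With h=0 it equals 747; the coefficient of h is 27 (from the two edges through P_2).
So 27·h + 747 = 2·535.5 = 1071 ⇒ h = 12.

12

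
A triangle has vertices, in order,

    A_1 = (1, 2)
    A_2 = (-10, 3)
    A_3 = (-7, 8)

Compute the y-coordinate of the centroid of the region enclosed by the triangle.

13/3

Apply the shoelace (surveyor's) formula. First the cross-terms c_i = x_i·y_{i+1} − x_{i+1}·y_i:
  23, -59, -22  ⇒  2A = -58, A = -29.
Then Σ (y_i + y_{i+1})·c_i = -754, so ȳ = -754 / (6·(-29)) = 13/3.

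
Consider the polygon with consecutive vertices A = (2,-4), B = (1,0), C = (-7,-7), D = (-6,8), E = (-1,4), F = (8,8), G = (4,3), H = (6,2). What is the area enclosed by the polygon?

Apply the surveyor's formula: 2A = Σ (x_i·y_{i+1} − x_{i+1}·y_i), indices taken mod 8.
Σ = (4) + (-7) + (-98) + (-16) + (-40) + (-8) + (-10) + (-28) = -203
Area = |Σ|/2 = 101.5.

101.5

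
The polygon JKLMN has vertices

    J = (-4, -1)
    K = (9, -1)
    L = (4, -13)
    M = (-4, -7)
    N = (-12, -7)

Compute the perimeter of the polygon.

54

|JK| = √((13)² + (0)²) = √169 = 13
|KL| = √((-5)² + (-12)²) = √169 = 13
|LM| = √((-8)² + (6)²) = √100 = 10
|MN| = √((-8)² + (0)²) = √64 = 8
|NJ| = √((8)² + (6)²) = √100 = 10
Perimeter = 13 + 13 + 10 + 8 + 10 = 54.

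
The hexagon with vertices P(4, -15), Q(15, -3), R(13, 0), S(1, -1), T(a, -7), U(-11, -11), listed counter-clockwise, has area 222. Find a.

Write out the shoelace sum; only the two edges meeting at T involve a:
2·Area = [(1·(-7) − a·(-1)) + (a·(-11) − (-11)·(-7))] + 448
       = -10·a + 364 = 444
⇒ a = -8.

-8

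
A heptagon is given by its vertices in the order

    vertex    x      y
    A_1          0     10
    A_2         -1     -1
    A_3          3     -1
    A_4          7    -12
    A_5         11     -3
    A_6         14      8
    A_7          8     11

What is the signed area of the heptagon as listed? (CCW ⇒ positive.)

198

Σ = (10) + (4) + (-29) + (111) + (130) + (90) + (80) = 396
Signed area = Σ/2 = 198 (positive ⇒ counter-clockwise traversal).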